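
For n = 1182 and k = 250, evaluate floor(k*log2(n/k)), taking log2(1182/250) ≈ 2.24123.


log2(n/k) = log2(1182/250) ≈ 2.24123.
k*log2(n/k) ≈ 250*2.24123 = 560.3075.
floor(560.3075) = 560.

560


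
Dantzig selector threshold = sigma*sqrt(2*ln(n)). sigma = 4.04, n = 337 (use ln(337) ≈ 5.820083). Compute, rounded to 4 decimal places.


ln(337) ≈ 5.820083.
2*ln(n) ≈ 11.640166.
sqrt(2*ln(n)) ≈ sqrt(11.640166) ≈ 3.411769.
threshold ≈ 4.04*3.411769 = 13.78354676 ≈ 13.7835.

13.7835


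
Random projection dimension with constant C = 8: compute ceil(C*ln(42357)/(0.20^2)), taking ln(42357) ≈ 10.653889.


ln(42357) ≈ 10.653889.
eps^2 = 0.20^2 = 0.04.
C*ln(N)/eps^2 ≈ 8*10.653889/0.04 ≈ 2130.7778.
m = ceil(2130.7778) = 2131.

2131


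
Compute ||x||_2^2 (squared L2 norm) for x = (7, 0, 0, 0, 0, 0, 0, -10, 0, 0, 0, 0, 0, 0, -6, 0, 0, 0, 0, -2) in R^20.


Non-zero entries: [(0, 7), (7, -10), (14, -6), (19, -2)]
Squares: [49, 100, 36, 4]
||x||_2^2 = sum = 189.

189


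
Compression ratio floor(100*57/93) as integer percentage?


100*m/n = 100*57/93 ≈ 61.2903.
floor = 61.

61


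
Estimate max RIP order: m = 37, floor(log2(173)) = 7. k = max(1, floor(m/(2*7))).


floor(log2(173)) = 7.
2*7 = 14.
m/(2*floor(log2(n))) = 37/14 ≈ 2.6429.
floor = 2.
k = max(1, 2) = 2.

2


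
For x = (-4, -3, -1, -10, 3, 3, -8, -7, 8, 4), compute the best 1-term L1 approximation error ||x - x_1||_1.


Sorted |x_i| descending: [10, 8, 8, 7, 4, 4, 3, 3, 3, 1]
Keep top 1: [10]
Tail entries: [8, 8, 7, 4, 4, 3, 3, 3, 1]
L1 error = sum of tail = 41.

41


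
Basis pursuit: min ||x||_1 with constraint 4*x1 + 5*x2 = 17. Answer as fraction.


Axis intercepts:
  x1 = 17/4, x2 = 0: L1 = 17/4
  x1 = 0, x2 = 17/5: L1 = 17/5
x* = (0, 17/5)
||x*||_1 = 17/5.

17/5


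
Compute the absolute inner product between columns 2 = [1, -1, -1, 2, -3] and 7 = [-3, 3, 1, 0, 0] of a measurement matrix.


Inner product: 1*-3 + -1*3 + -1*1 + 2*0 + -3*0
Products: [-3, -3, -1, 0, 0]
Sum = -7.
|dot| = 7.

7


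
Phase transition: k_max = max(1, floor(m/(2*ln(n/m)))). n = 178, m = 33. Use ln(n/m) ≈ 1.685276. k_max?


n/m = 178/33.
ln(n/m) ≈ 1.685276.
2*ln(n/m) ≈ 3.370552.
m/(2*ln(n/m)) ≈ 33/3.370552 ≈ 9.7907.
floor = 9.
k_max = max(1, 9) = 9.

9


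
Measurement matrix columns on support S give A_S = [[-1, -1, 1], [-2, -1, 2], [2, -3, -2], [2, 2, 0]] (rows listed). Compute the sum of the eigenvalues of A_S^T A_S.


Sum of eigenvalues of A_S^T A_S = trace(A_S^T A_S) = sum of squared column norms of A_S.
A_S^T A_S diagonal: [13, 15, 9].
trace = 13 + 15 + 9 = 37.

37


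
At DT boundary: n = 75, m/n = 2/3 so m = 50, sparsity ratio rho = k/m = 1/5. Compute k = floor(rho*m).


m = 2/3*75 = 50.
rho = 1/5.
rho*m = 1/5*50 = 10.
k = floor(10) = 10.

10


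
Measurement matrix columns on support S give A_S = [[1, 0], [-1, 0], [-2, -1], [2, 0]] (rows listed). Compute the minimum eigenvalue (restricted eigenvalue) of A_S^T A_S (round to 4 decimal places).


A_S^T A_S = [[10, 2], [2, 1]].
trace = 11.
det = 6.
disc = trace^2 - 4*det = 121 - 4*6 = 97.
sqrt(97) ≈ 9.848858.
lam_min = (11 - sqrt(97))/2 ≈ (11 - 9.848858)/2 = 0.575571 ≈ 0.5756.

0.5756


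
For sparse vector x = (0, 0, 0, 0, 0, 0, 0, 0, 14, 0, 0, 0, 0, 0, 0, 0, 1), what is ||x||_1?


Non-zero entries: [(8, 14), (16, 1)]
Absolute values: [14, 1]
||x||_1 = sum = 15.

15


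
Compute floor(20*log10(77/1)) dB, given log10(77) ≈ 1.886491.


||x||/||e|| = 77/1 = 77.
log10(77) ≈ 1.886491.
20*log10(||x||/||e||) ≈ 20*1.886491 = 37.72982.
floor(37.72982) = 37.

37


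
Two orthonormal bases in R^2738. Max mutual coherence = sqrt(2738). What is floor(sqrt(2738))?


52^2 = 2704 <= 2738 < 2809 = 53^2, so 52 <= sqrt(2738) < 53.
floor(sqrt(2738)) = 52.

52


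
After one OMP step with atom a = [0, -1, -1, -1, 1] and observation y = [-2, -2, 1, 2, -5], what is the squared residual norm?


a^T a = 4.
a^T y = -6.
coeff = -6/4 = -3/2.
||r||^2 = 29.

29


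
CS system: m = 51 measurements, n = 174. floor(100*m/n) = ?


100*m/n = 100*51/174 ≈ 29.3103.
floor = 29.

29


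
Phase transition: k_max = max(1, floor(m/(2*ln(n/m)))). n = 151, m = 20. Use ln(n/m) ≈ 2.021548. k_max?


n/m = 151/20.
ln(n/m) ≈ 2.021548.
2*ln(n/m) ≈ 4.043096.
m/(2*ln(n/m)) ≈ 20/4.043096 ≈ 4.9467.
floor = 4.
k_max = max(1, 4) = 4.

4


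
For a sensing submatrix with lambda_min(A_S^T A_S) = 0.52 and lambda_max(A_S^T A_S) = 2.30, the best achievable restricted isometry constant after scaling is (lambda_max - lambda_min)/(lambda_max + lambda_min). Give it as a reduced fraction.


lambda_max - lambda_min = 2.30 - 0.52 = 1.78.
lambda_max + lambda_min = 2.30 + 0.52 = 2.82.
delta = 1.78/2.82 = 178/282 = 89/141.

89/141


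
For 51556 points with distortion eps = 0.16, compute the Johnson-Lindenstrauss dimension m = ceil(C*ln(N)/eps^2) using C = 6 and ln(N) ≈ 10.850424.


ln(51556) ≈ 10.850424.
eps^2 = 0.16^2 = 0.0256.
C*ln(N)/eps^2 ≈ 6*10.850424/0.0256 ≈ 2543.0681.
m = ceil(2543.0681) = 2544.

2544


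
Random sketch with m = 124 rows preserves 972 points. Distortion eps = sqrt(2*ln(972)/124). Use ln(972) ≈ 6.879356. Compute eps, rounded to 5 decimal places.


ln(972) ≈ 6.879356.
2*ln(N)/m ≈ 2*6.879356/124 ≈ 0.11095735.
eps = sqrt(0.11095735) ≈ 0.3331026 ≈ 0.33310.

0.33310


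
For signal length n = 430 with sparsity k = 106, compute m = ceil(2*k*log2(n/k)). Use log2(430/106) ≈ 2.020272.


log2(n/k) = log2(430/106) ≈ 2.020272.
2*k*log2(n/k) ≈ 2*106*2.020272 = 428.297664.
m = ceil(428.297664) = 429.

429


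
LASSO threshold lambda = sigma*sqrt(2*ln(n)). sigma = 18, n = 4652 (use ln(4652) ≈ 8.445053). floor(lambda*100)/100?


ln(4652) ≈ 8.445053.
2*ln(n) ≈ 16.890106.
sqrt(2*ln(n)) ≈ sqrt(16.890106) ≈ 4.109757.
lambda ≈ 18*4.109757 = 73.975626.
floor(lambda*100)/100 = 73.97.

73.97


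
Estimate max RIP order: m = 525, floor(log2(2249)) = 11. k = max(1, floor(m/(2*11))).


floor(log2(2249)) = 11.
2*11 = 22.
m/(2*floor(log2(n))) = 525/22 ≈ 23.8636.
floor = 23.
k = max(1, 23) = 23.

23


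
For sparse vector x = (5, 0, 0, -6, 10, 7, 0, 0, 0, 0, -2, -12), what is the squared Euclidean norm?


Non-zero entries: [(0, 5), (3, -6), (4, 10), (5, 7), (10, -2), (11, -12)]
Squares: [25, 36, 100, 49, 4, 144]
||x||_2^2 = sum = 358.

358


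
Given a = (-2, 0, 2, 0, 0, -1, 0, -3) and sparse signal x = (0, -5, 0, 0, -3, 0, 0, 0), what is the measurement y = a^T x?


Non-zero terms: ['0*-5', '0*-3']
Products: [0, 0]
y = sum = 0.

0


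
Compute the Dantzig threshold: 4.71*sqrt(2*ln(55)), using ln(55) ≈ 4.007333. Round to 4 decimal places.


ln(55) ≈ 4.007333.
2*ln(n) ≈ 8.014666.
sqrt(2*ln(n)) ≈ sqrt(8.014666) ≈ 2.831019.
threshold ≈ 4.71*2.831019 = 13.33409949 ≈ 13.3341.

13.3341


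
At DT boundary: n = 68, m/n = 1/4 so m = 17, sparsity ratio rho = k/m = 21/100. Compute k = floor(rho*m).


m = 1/4*68 = 17.
rho = 21/100.
rho*m = 21/100*17 = 3.57.
k = floor(3.57) = 3.

3


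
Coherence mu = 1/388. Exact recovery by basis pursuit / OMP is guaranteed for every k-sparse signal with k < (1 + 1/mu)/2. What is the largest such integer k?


1/mu = 388.
1 + 1/mu = 389.
(1 + 1/mu)/2 = 194.5 is not an integer, so k_max = floor(194.5) = 194.

194


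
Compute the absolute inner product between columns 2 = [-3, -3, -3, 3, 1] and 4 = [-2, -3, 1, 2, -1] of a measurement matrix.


Inner product: -3*-2 + -3*-3 + -3*1 + 3*2 + 1*-1
Products: [6, 9, -3, 6, -1]
Sum = 17.
|dot| = 17.

17


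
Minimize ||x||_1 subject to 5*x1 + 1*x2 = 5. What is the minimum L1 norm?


Axis intercepts:
  x1 = 1, x2 = 0: L1 = 1
  x1 = 0, x2 = 5: L1 = 5
x* = (1, 0)
||x*||_1 = 1.

1


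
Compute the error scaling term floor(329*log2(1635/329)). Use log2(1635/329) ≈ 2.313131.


log2(n/k) = log2(1635/329) ≈ 2.313131.
k*log2(n/k) ≈ 329*2.313131 = 761.020099.
floor(761.020099) = 761.

761


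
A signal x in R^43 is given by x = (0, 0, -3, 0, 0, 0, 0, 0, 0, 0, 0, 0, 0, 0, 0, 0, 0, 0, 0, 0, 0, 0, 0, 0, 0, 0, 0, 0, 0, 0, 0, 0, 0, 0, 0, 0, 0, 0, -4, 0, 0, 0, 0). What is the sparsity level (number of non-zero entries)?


Non-zero positions: [2, 38].
Sparsity = 2.

2


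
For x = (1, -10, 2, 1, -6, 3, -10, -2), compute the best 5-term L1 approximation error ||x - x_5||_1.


Sorted |x_i| descending: [10, 10, 6, 3, 2, 2, 1, 1]
Keep top 5: [10, 10, 6, 3, 2]
Tail entries: [2, 1, 1]
L1 error = sum of tail = 4.

4


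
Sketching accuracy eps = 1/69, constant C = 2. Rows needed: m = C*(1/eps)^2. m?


1/eps = 69.
(1/eps)^2 = 4761.
m = 2*4761 = 9522.

9522


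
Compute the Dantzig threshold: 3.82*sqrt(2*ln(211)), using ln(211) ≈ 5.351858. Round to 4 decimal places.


ln(211) ≈ 5.351858.
2*ln(n) ≈ 10.703716.
sqrt(2*ln(n)) ≈ sqrt(10.703716) ≈ 3.271653.
threshold ≈ 3.82*3.271653 = 12.49771446 ≈ 12.4977.

12.4977


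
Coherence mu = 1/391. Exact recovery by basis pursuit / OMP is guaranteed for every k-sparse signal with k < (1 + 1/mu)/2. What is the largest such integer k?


1/mu = 391.
1 + 1/mu = 392.
(1 + 1/mu)/2 = 196 is an integer and the inequality is strict, so k_max = 196 - 1 = 195.

195


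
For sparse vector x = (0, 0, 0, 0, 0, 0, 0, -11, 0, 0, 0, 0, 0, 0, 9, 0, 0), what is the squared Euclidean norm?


Non-zero entries: [(7, -11), (14, 9)]
Squares: [121, 81]
||x||_2^2 = sum = 202.

202


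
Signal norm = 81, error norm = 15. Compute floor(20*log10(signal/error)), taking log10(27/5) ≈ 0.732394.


||x||/||e|| = 81/15 = 27/5.
log10(27/5) ≈ 0.732394.
20*log10(||x||/||e||) ≈ 20*0.732394 = 14.64788.
floor(14.64788) = 14.

14


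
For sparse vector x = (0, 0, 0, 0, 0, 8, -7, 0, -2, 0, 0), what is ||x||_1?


Non-zero entries: [(5, 8), (6, -7), (8, -2)]
Absolute values: [8, 7, 2]
||x||_1 = sum = 17.

17


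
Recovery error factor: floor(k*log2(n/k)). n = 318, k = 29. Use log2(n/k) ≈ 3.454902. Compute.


log2(n/k) = log2(318/29) ≈ 3.454902.
k*log2(n/k) ≈ 29*3.454902 = 100.192158.
floor(100.192158) = 100.

100


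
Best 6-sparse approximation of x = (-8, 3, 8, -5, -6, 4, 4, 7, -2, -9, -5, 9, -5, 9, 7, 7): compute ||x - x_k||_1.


Sorted |x_i| descending: [9, 9, 9, 8, 8, 7, 7, 7, 6, 5, 5, 5, 4, 4, 3, 2]
Keep top 6: [9, 9, 9, 8, 8, 7]
Tail entries: [7, 7, 6, 5, 5, 5, 4, 4, 3, 2]
L1 error = sum of tail = 48.

48


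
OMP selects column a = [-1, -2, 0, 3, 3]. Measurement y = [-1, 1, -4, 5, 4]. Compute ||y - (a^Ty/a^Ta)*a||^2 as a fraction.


a^T a = 23.
a^T y = 26.
coeff = 26/23 = 26/23.
||r||^2 = 681/23.

681/23


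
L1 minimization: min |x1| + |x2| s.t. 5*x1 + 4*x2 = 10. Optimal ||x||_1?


Axis intercepts:
  x1 = 2, x2 = 0: L1 = 2
  x1 = 0, x2 = 5/2: L1 = 5/2
x* = (2, 0)
||x*||_1 = 2.

2


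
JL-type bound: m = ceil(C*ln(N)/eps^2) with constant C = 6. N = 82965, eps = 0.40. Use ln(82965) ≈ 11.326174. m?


ln(82965) ≈ 11.326174.
eps^2 = 0.40^2 = 0.16.
C*ln(N)/eps^2 ≈ 6*11.326174/0.16 ≈ 424.7315.
m = ceil(424.7315) = 425.

425


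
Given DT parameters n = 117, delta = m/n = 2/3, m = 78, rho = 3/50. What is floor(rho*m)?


m = 2/3*117 = 78.
rho = 3/50.
rho*m = 3/50*78 = 4.68.
k = floor(4.68) = 4.

4


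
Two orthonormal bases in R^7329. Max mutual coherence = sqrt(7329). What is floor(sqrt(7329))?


85^2 = 7225 <= 7329 < 7396 = 86^2, so 85 <= sqrt(7329) < 86.
floor(sqrt(7329)) = 85.

85


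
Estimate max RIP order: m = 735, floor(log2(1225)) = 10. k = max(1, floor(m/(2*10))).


floor(log2(1225)) = 10.
2*10 = 20.
m/(2*floor(log2(n))) = 735/20 ≈ 36.75.
floor = 36.
k = max(1, 36) = 36.

36


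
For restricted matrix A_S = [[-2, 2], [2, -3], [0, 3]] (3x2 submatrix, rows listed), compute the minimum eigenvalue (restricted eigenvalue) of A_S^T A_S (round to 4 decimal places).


A_S^T A_S = [[8, -10], [-10, 22]].
trace = 30.
det = 76.
disc = trace^2 - 4*det = 900 - 4*76 = 596.
sqrt(596) ≈ 24.413111.
lam_min = (30 - sqrt(596))/2 ≈ (30 - 24.413111)/2 = 2.7934445 ≈ 2.7934.

2.7934


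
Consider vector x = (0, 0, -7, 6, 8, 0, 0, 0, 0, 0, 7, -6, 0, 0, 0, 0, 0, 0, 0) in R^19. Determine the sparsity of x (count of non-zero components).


Non-zero positions: [2, 3, 4, 10, 11].
Sparsity = 5.

5


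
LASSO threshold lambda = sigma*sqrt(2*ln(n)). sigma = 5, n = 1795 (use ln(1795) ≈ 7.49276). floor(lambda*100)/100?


ln(1795) ≈ 7.49276.
2*ln(n) ≈ 14.98552.
sqrt(2*ln(n)) ≈ sqrt(14.98552) ≈ 3.871114.
lambda ≈ 5*3.871114 = 19.35557.
floor(lambda*100)/100 = 19.35.

19.35


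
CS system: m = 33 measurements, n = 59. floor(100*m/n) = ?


100*m/n = 100*33/59 ≈ 55.9322.
floor = 55.

55


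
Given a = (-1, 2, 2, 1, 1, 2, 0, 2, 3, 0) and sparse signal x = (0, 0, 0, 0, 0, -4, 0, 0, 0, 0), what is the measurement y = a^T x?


Non-zero terms: ['2*-4']
Products: [-8]
y = sum = -8.

-8


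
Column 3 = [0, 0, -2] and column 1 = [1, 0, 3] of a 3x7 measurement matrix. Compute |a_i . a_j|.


Inner product: 0*1 + 0*0 + -2*3
Products: [0, 0, -6]
Sum = -6.
|dot| = 6.

6


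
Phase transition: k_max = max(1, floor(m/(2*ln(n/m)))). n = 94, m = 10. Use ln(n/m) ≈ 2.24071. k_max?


n/m = 94/10 = 47/5.
ln(n/m) ≈ 2.24071.
2*ln(n/m) ≈ 4.48142.
m/(2*ln(n/m)) ≈ 10/4.48142 ≈ 2.2314.
floor = 2.
k_max = max(1, 2) = 2.

2


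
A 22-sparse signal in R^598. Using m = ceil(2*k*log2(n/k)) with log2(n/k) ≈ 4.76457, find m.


log2(n/k) = log2(598/22) ≈ 4.76457.
2*k*log2(n/k) ≈ 2*22*4.76457 = 209.64108.
m = ceil(209.64108) = 210.

210


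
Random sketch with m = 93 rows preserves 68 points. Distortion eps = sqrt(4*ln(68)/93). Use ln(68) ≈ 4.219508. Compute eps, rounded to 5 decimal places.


ln(68) ≈ 4.219508.
4*ln(N)/m ≈ 4*4.219508/93 ≈ 0.18148422.
eps = sqrt(0.18148422) ≈ 0.4260096 ≈ 0.42601.

0.42601


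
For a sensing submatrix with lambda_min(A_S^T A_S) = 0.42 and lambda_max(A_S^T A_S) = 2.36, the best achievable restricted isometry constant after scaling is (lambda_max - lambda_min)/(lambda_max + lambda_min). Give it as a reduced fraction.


lambda_max - lambda_min = 2.36 - 0.42 = 1.94.
lambda_max + lambda_min = 2.36 + 0.42 = 2.78.
delta = 1.94/2.78 = 194/278 = 97/139.

97/139


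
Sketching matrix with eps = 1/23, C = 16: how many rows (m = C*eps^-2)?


1/eps = 23.
(1/eps)^2 = 529.
m = 16*529 = 8464.

8464


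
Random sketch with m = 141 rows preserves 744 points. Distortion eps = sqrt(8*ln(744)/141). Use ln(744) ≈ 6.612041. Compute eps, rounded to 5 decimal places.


ln(744) ≈ 6.612041.
8*ln(N)/m ≈ 8*6.612041/141 ≈ 0.37515126.
eps = sqrt(0.37515126) ≈ 0.6124959 ≈ 0.61250.

0.61250


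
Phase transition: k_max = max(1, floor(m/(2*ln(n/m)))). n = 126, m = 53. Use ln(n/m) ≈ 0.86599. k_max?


n/m = 126/53.
ln(n/m) ≈ 0.86599.
2*ln(n/m) ≈ 1.73198.
m/(2*ln(n/m)) ≈ 53/1.73198 ≈ 30.6008.
floor = 30.
k_max = max(1, 30) = 30.

30


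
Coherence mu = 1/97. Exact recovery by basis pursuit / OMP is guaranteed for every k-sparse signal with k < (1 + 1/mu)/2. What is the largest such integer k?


1/mu = 97.
1 + 1/mu = 98.
(1 + 1/mu)/2 = 49 is an integer and the inequality is strict, so k_max = 49 - 1 = 48.

48


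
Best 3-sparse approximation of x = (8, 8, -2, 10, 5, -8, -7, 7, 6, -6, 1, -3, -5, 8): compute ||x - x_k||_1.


Sorted |x_i| descending: [10, 8, 8, 8, 8, 7, 7, 6, 6, 5, 5, 3, 2, 1]
Keep top 3: [10, 8, 8]
Tail entries: [8, 8, 7, 7, 6, 6, 5, 5, 3, 2, 1]
L1 error = sum of tail = 58.

58


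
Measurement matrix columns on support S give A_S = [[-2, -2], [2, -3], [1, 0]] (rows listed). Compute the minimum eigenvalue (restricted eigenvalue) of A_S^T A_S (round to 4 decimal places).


A_S^T A_S = [[9, -2], [-2, 13]].
trace = 22.
det = 113.
disc = trace^2 - 4*det = 484 - 4*113 = 32.
sqrt(32) ≈ 5.656854.
lam_min = (22 - sqrt(32))/2 ≈ (22 - 5.656854)/2 = 8.171573 ≈ 8.1716.

8.1716


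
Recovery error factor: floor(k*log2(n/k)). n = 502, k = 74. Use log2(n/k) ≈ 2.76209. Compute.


log2(n/k) = log2(502/74) ≈ 2.76209.
k*log2(n/k) ≈ 74*2.76209 = 204.39466.
floor(204.39466) = 204.

204


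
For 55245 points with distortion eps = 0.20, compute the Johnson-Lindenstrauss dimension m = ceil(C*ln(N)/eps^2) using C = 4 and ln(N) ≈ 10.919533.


ln(55245) ≈ 10.919533.
eps^2 = 0.20^2 = 0.04.
C*ln(N)/eps^2 ≈ 4*10.919533/0.04 ≈ 1091.9533.
m = ceil(1091.9533) = 1092.

1092


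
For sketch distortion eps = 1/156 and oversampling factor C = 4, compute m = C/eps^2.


1/eps = 156.
(1/eps)^2 = 24336.
m = 4*24336 = 97344.

97344


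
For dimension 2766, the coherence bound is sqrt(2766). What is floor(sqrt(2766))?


52^2 = 2704 <= 2766 < 2809 = 53^2, so 52 <= sqrt(2766) < 53.
floor(sqrt(2766)) = 52.

52


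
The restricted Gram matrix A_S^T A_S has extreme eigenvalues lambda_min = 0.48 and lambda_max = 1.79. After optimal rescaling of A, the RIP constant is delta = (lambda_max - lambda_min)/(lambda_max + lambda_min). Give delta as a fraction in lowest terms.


lambda_max - lambda_min = 1.79 - 0.48 = 1.31.
lambda_max + lambda_min = 1.79 + 0.48 = 2.27.
delta = 1.31/2.27 = 131/227.

131/227


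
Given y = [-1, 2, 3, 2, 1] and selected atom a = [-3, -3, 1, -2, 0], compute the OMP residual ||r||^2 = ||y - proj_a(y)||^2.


a^T a = 23.
a^T y = -4.
coeff = -4/23 = -4/23.
||r||^2 = 421/23.

421/23


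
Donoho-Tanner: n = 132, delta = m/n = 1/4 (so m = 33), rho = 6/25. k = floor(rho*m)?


m = 1/4*132 = 33.
rho = 6/25.
rho*m = 6/25*33 = 7.92.
k = floor(7.92) = 7.

7


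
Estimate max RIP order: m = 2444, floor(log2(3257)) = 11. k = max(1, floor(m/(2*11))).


floor(log2(3257)) = 11.
2*11 = 22.
m/(2*floor(log2(n))) = 2444/22 ≈ 111.0909.
floor = 111.
k = max(1, 111) = 111.

111


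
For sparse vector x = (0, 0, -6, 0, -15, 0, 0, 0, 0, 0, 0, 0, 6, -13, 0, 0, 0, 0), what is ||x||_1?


Non-zero entries: [(2, -6), (4, -15), (12, 6), (13, -13)]
Absolute values: [6, 15, 6, 13]
||x||_1 = sum = 40.

40


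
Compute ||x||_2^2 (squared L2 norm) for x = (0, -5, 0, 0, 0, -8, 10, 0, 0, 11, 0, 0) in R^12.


Non-zero entries: [(1, -5), (5, -8), (6, 10), (9, 11)]
Squares: [25, 64, 100, 121]
||x||_2^2 = sum = 310.

310


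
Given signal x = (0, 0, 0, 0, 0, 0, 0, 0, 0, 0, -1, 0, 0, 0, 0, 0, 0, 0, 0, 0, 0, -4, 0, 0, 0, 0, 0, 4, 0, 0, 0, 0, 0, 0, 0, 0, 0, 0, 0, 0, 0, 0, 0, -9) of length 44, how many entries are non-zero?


Non-zero positions: [10, 21, 27, 43].
Sparsity = 4.

4


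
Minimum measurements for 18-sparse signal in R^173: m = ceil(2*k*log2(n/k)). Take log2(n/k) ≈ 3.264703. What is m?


log2(n/k) = log2(173/18) ≈ 3.264703.
2*k*log2(n/k) ≈ 2*18*3.264703 = 117.529308.
m = ceil(117.529308) = 118.

118


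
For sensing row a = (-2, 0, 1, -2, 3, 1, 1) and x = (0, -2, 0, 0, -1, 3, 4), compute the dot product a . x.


Non-zero terms: ['0*-2', '3*-1', '1*3', '1*4']
Products: [0, -3, 3, 4]
y = sum = 4.

4


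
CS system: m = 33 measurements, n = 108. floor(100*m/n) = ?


100*m/n = 100*33/108 ≈ 30.5556.
floor = 30.

30


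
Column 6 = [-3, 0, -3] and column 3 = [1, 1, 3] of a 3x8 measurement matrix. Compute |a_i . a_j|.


Inner product: -3*1 + 0*1 + -3*3
Products: [-3, 0, -9]
Sum = -12.
|dot| = 12.

12


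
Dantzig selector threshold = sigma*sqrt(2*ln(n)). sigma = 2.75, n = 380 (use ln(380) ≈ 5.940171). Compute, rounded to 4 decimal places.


ln(380) ≈ 5.940171.
2*ln(n) ≈ 11.880342.
sqrt(2*ln(n)) ≈ sqrt(11.880342) ≈ 3.446787.
threshold ≈ 2.75*3.446787 = 9.47866425 ≈ 9.4787.

9.4787


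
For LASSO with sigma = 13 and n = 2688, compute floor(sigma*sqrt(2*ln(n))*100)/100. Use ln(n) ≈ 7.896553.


ln(2688) ≈ 7.896553.
2*ln(n) ≈ 15.793106.
sqrt(2*ln(n)) ≈ sqrt(15.793106) ≈ 3.974054.
lambda ≈ 13*3.974054 = 51.662702.
floor(lambda*100)/100 = 51.66.

51.66


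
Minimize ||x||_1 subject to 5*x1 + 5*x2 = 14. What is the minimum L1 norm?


Axis intercepts:
  x1 = 14/5, x2 = 0: L1 = 14/5
  x1 = 0, x2 = 14/5: L1 = 14/5
x* = (14/5, 0)
||x*||_1 = 14/5.

14/5


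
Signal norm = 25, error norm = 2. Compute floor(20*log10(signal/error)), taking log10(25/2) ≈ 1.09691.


||x||/||e|| = 25/2.
log10(25/2) ≈ 1.09691.
20*log10(||x||/||e||) ≈ 20*1.09691 = 21.9382.
floor(21.9382) = 21.

21


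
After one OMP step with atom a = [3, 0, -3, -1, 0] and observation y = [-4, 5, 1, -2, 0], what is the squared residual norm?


a^T a = 19.
a^T y = -13.
coeff = -13/19 = -13/19.
||r||^2 = 705/19.

705/19


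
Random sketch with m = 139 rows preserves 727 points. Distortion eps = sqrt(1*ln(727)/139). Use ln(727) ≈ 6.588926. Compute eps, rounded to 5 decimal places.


ln(727) ≈ 6.588926.
1*ln(N)/m ≈ 1*6.588926/139 ≈ 0.04740235.
eps = sqrt(0.04740235) ≈ 0.2177208 ≈ 0.21772.

0.21772


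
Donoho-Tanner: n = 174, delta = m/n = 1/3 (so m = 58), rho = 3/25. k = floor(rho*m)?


m = 1/3*174 = 58.
rho = 3/25.
rho*m = 3/25*58 = 6.96.
k = floor(6.96) = 6.

6


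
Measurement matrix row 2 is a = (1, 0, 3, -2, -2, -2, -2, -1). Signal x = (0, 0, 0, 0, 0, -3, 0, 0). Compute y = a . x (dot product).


Non-zero terms: ['-2*-3']
Products: [6]
y = sum = 6.

6


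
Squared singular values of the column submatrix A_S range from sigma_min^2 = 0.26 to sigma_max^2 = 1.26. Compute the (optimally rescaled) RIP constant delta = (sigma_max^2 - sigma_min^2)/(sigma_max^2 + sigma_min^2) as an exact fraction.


lambda_max - lambda_min = 1.26 - 0.26 = 1.00.
lambda_max + lambda_min = 1.26 + 0.26 = 1.52.
delta = 1.00/1.52 = 100/152 = 25/38.

25/38


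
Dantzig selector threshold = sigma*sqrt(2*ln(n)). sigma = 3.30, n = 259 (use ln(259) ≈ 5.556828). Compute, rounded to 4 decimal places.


ln(259) ≈ 5.556828.
2*ln(n) ≈ 11.113656.
sqrt(2*ln(n)) ≈ sqrt(11.113656) ≈ 3.333715.
threshold ≈ 3.30*3.333715 = 11.0012595 ≈ 11.0013.

11.0013


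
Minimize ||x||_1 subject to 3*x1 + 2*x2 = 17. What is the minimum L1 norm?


Axis intercepts:
  x1 = 17/3, x2 = 0: L1 = 17/3
  x1 = 0, x2 = 17/2: L1 = 17/2
x* = (17/3, 0)
||x*||_1 = 17/3.

17/3


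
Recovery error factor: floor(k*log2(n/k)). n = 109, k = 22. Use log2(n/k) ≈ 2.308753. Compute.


log2(n/k) = log2(109/22) ≈ 2.308753.
k*log2(n/k) ≈ 22*2.308753 = 50.792566.
floor(50.792566) = 50.

50


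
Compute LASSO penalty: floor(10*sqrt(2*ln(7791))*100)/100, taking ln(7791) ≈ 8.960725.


ln(7791) ≈ 8.960725.
2*ln(n) ≈ 17.92145.
sqrt(2*ln(n)) ≈ sqrt(17.92145) ≈ 4.233373.
lambda ≈ 10*4.233373 = 42.33373.
floor(lambda*100)/100 = 42.33.

42.33


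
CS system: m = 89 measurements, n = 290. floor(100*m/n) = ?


100*m/n = 100*89/290 ≈ 30.6897.
floor = 30.

30


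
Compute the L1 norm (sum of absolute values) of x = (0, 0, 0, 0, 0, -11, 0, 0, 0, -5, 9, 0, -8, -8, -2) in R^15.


Non-zero entries: [(5, -11), (9, -5), (10, 9), (12, -8), (13, -8), (14, -2)]
Absolute values: [11, 5, 9, 8, 8, 2]
||x||_1 = sum = 43.

43


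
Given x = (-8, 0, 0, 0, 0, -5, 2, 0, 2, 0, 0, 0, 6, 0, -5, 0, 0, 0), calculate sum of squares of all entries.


Non-zero entries: [(0, -8), (5, -5), (6, 2), (8, 2), (12, 6), (14, -5)]
Squares: [64, 25, 4, 4, 36, 25]
||x||_2^2 = sum = 158.

158


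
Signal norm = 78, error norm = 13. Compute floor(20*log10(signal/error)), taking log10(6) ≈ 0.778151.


||x||/||e|| = 78/13 = 6.
log10(6) ≈ 0.778151.
20*log10(||x||/||e||) ≈ 20*0.778151 = 15.56302.
floor(15.56302) = 15.

15


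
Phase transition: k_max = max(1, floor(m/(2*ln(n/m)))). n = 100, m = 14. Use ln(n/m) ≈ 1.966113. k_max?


n/m = 100/14 = 50/7.
ln(n/m) ≈ 1.966113.
2*ln(n/m) ≈ 3.932226.
m/(2*ln(n/m)) ≈ 14/3.932226 ≈ 3.5603.
floor = 3.
k_max = max(1, 3) = 3.

3


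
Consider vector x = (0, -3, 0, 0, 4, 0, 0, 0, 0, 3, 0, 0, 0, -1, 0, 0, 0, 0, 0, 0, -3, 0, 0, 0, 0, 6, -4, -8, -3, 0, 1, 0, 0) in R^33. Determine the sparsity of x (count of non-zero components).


Non-zero positions: [1, 4, 9, 13, 20, 25, 26, 27, 28, 30].
Sparsity = 10.

10


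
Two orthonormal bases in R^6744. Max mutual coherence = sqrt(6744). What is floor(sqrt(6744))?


82^2 = 6724 <= 6744 < 6889 = 83^2, so 82 <= sqrt(6744) < 83.
floor(sqrt(6744)) = 82.

82


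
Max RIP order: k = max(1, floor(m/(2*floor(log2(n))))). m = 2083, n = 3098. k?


floor(log2(3098)) = 11.
2*11 = 22.
m/(2*floor(log2(n))) = 2083/22 ≈ 94.6818.
floor = 94.
k = max(1, 94) = 94.

94


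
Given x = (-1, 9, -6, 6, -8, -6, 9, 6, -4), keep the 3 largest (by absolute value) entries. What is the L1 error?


Sorted |x_i| descending: [9, 9, 8, 6, 6, 6, 6, 4, 1]
Keep top 3: [9, 9, 8]
Tail entries: [6, 6, 6, 6, 4, 1]
L1 error = sum of tail = 29.

29


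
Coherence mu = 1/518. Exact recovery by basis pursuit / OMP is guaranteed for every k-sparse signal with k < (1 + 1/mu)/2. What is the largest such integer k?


1/mu = 518.
1 + 1/mu = 519.
(1 + 1/mu)/2 = 259.5 is not an integer, so k_max = floor(259.5) = 259.

259


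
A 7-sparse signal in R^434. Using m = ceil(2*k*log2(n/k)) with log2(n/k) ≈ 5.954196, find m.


log2(n/k) = log2(434/7) ≈ 5.954196.
2*k*log2(n/k) ≈ 2*7*5.954196 = 83.358744.
m = ceil(83.358744) = 84.

84


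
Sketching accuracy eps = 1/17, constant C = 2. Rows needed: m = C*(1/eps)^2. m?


1/eps = 17.
(1/eps)^2 = 289.
m = 2*289 = 578.

578


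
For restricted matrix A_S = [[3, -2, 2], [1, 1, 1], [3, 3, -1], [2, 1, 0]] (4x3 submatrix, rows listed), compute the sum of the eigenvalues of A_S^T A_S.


Sum of eigenvalues of A_S^T A_S = trace(A_S^T A_S) = sum of squared column norms of A_S.
A_S^T A_S diagonal: [23, 15, 6].
trace = 23 + 15 + 6 = 44.

44


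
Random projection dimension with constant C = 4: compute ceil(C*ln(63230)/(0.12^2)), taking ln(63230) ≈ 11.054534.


ln(63230) ≈ 11.054534.
eps^2 = 0.12^2 = 0.0144.
C*ln(N)/eps^2 ≈ 4*11.054534/0.0144 ≈ 3070.7039.
m = ceil(3070.7039) = 3071.

3071


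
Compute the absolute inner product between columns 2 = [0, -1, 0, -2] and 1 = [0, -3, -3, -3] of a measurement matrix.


Inner product: 0*0 + -1*-3 + 0*-3 + -2*-3
Products: [0, 3, 0, 6]
Sum = 9.
|dot| = 9.

9


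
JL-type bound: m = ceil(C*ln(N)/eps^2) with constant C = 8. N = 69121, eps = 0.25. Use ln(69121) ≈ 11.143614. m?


ln(69121) ≈ 11.143614.
eps^2 = 0.25^2 = 0.0625.
C*ln(N)/eps^2 ≈ 8*11.143614/0.0625 ≈ 1426.3826.
m = ceil(1426.3826) = 1427.

1427


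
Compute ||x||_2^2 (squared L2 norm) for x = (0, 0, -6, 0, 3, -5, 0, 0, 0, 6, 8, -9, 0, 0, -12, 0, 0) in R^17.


Non-zero entries: [(2, -6), (4, 3), (5, -5), (9, 6), (10, 8), (11, -9), (14, -12)]
Squares: [36, 9, 25, 36, 64, 81, 144]
||x||_2^2 = sum = 395.

395


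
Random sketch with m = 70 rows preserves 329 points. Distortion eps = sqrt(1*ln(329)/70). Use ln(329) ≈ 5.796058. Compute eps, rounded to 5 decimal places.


ln(329) ≈ 5.796058.
1*ln(N)/m ≈ 1*5.796058/70 ≈ 0.08280083.
eps = sqrt(0.08280083) ≈ 0.2877513 ≈ 0.28775.

0.28775


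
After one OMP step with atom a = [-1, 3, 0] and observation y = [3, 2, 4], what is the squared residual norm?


a^T a = 10.
a^T y = 3.
coeff = 3/10 = 3/10.
||r||^2 = 281/10.

281/10


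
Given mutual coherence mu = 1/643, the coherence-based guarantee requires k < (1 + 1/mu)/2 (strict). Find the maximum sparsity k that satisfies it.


1/mu = 643.
1 + 1/mu = 644.
(1 + 1/mu)/2 = 322 is an integer and the inequality is strict, so k_max = 322 - 1 = 321.

321


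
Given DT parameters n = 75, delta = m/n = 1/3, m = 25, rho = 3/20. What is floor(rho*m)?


m = 1/3*75 = 25.
rho = 3/20.
rho*m = 3/20*25 = 3.75.
k = floor(3.75) = 3.

3


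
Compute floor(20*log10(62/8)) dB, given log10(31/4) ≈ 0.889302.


||x||/||e|| = 62/8 = 31/4.
log10(31/4) ≈ 0.889302.
20*log10(||x||/||e||) ≈ 20*0.889302 = 17.78604.
floor(17.78604) = 17.

17


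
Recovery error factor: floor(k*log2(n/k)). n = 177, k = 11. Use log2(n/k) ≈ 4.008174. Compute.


log2(n/k) = log2(177/11) ≈ 4.008174.
k*log2(n/k) ≈ 11*4.008174 = 44.089914.
floor(44.089914) = 44.

44


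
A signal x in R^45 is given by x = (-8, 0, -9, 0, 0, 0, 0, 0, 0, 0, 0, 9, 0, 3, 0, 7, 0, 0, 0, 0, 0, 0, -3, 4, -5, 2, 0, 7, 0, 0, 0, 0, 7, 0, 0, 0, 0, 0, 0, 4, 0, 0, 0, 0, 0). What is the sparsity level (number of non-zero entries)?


Non-zero positions: [0, 2, 11, 13, 15, 22, 23, 24, 25, 27, 32, 39].
Sparsity = 12.

12


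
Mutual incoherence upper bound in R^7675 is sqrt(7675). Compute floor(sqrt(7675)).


87^2 = 7569 <= 7675 < 7744 = 88^2, so 87 <= sqrt(7675) < 88.
floor(sqrt(7675)) = 87.

87


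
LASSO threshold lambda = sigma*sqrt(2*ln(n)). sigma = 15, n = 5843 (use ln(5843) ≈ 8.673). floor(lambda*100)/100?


ln(5843) ≈ 8.673.
2*ln(n) ≈ 17.346.
sqrt(2*ln(n)) ≈ sqrt(17.346) ≈ 4.164853.
lambda ≈ 15*4.164853 = 62.472795.
floor(lambda*100)/100 = 62.47.

62.47


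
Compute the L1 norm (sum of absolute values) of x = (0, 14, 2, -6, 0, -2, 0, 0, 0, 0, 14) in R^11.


Non-zero entries: [(1, 14), (2, 2), (3, -6), (5, -2), (10, 14)]
Absolute values: [14, 2, 6, 2, 14]
||x||_1 = sum = 38.

38


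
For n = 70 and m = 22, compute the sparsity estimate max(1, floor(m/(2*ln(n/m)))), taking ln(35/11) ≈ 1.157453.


n/m = 70/22 = 35/11.
ln(n/m) ≈ 1.157453.
2*ln(n/m) ≈ 2.314906.
m/(2*ln(n/m)) ≈ 22/2.314906 ≈ 9.5036.
floor = 9.
k_max = max(1, 9) = 9.

9


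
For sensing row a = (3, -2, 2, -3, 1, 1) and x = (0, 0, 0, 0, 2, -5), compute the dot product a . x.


Non-zero terms: ['1*2', '1*-5']
Products: [2, -5]
y = sum = -3.

-3


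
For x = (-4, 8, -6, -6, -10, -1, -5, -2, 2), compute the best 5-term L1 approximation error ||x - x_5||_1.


Sorted |x_i| descending: [10, 8, 6, 6, 5, 4, 2, 2, 1]
Keep top 5: [10, 8, 6, 6, 5]
Tail entries: [4, 2, 2, 1]
L1 error = sum of tail = 9.

9


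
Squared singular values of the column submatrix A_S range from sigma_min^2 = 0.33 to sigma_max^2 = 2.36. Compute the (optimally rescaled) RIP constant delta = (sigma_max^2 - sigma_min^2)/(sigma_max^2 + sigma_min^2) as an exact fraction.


lambda_max - lambda_min = 2.36 - 0.33 = 2.03.
lambda_max + lambda_min = 2.36 + 0.33 = 2.69.
delta = 2.03/2.69 = 203/269.

203/269


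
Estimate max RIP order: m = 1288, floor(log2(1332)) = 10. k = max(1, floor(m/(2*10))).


floor(log2(1332)) = 10.
2*10 = 20.
m/(2*floor(log2(n))) = 1288/20 ≈ 64.4.
floor = 64.
k = max(1, 64) = 64.

64


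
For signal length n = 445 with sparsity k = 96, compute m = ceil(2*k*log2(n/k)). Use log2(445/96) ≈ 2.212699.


log2(n/k) = log2(445/96) ≈ 2.212699.
2*k*log2(n/k) ≈ 2*96*2.212699 = 424.838208.
m = ceil(424.838208) = 425.

425


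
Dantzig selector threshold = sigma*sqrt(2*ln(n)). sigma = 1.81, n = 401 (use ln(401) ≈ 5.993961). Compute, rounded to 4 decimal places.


ln(401) ≈ 5.993961.
2*ln(n) ≈ 11.987922.
sqrt(2*ln(n)) ≈ sqrt(11.987922) ≈ 3.462358.
threshold ≈ 1.81*3.462358 = 6.26686798 ≈ 6.2669.

6.2669


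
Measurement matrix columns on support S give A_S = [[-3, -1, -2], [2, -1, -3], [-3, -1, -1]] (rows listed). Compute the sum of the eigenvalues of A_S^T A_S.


Sum of eigenvalues of A_S^T A_S = trace(A_S^T A_S) = sum of squared column norms of A_S.
A_S^T A_S diagonal: [22, 3, 14].
trace = 22 + 3 + 14 = 39.

39


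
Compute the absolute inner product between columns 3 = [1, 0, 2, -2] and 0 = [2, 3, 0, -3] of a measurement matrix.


Inner product: 1*2 + 0*3 + 2*0 + -2*-3
Products: [2, 0, 0, 6]
Sum = 8.
|dot| = 8.

8


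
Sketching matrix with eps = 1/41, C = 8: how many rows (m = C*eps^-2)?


1/eps = 41.
(1/eps)^2 = 1681.
m = 8*1681 = 13448.

13448


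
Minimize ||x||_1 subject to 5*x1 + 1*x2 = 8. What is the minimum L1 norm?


Axis intercepts:
  x1 = 8/5, x2 = 0: L1 = 8/5
  x1 = 0, x2 = 8: L1 = 8
x* = (8/5, 0)
||x*||_1 = 8/5.

8/5


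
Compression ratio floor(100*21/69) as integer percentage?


100*m/n = 100*21/69 ≈ 30.4348.
floor = 30.

30


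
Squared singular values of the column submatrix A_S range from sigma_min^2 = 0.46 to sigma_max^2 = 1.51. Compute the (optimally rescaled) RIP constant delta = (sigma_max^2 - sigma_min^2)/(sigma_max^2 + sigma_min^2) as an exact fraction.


lambda_max - lambda_min = 1.51 - 0.46 = 1.05.
lambda_max + lambda_min = 1.51 + 0.46 = 1.97.
delta = 1.05/1.97 = 105/197.

105/197


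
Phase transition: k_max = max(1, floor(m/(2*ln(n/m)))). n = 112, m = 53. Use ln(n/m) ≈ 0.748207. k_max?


n/m = 112/53.
ln(n/m) ≈ 0.748207.
2*ln(n/m) ≈ 1.496414.
m/(2*ln(n/m)) ≈ 53/1.496414 ≈ 35.418.
floor = 35.
k_max = max(1, 35) = 35.

35


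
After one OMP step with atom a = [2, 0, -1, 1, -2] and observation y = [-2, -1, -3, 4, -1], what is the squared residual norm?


a^T a = 10.
a^T y = 5.
coeff = 5/10 = 1/2.
||r||^2 = 57/2.

57/2


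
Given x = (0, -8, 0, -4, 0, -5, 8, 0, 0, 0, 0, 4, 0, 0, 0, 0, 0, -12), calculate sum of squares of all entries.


Non-zero entries: [(1, -8), (3, -4), (5, -5), (6, 8), (11, 4), (17, -12)]
Squares: [64, 16, 25, 64, 16, 144]
||x||_2^2 = sum = 329.

329


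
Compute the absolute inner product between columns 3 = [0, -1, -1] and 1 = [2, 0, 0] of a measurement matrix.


Inner product: 0*2 + -1*0 + -1*0
Products: [0, 0, 0]
Sum = 0.
|dot| = 0.

0


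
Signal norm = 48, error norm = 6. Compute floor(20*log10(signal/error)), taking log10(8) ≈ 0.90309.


||x||/||e|| = 48/6 = 8.
log10(8) ≈ 0.90309.
20*log10(||x||/||e||) ≈ 20*0.90309 = 18.0618.
floor(18.0618) = 18.

18


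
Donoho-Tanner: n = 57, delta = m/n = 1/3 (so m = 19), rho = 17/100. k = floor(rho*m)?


m = 1/3*57 = 19.
rho = 17/100.
rho*m = 17/100*19 = 3.23.
k = floor(3.23) = 3.

3


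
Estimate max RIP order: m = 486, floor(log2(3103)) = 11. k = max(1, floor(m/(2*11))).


floor(log2(3103)) = 11.
2*11 = 22.
m/(2*floor(log2(n))) = 486/22 ≈ 22.0909.
floor = 22.
k = max(1, 22) = 22.

22


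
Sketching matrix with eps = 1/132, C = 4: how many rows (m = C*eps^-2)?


1/eps = 132.
(1/eps)^2 = 17424.
m = 4*17424 = 69696.

69696


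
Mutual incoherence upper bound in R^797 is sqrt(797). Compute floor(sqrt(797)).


28^2 = 784 <= 797 < 841 = 29^2, so 28 <= sqrt(797) < 29.
floor(sqrt(797)) = 28.

28


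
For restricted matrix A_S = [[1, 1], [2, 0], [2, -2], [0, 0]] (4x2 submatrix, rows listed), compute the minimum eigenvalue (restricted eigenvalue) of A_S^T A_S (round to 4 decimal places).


A_S^T A_S = [[9, -3], [-3, 5]].
trace = 14.
det = 36.
disc = trace^2 - 4*det = 196 - 4*36 = 52.
sqrt(52) ≈ 7.211103.
lam_min = (14 - sqrt(52))/2 ≈ (14 - 7.211103)/2 = 3.3944485 ≈ 3.3944.

3.3944


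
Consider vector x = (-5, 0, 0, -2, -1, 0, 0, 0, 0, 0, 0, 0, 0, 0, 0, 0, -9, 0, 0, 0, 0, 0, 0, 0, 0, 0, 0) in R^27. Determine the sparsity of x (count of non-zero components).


Non-zero positions: [0, 3, 4, 16].
Sparsity = 4.

4


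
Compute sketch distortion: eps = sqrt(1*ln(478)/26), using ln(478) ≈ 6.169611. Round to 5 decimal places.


ln(478) ≈ 6.169611.
1*ln(N)/m ≈ 1*6.169611/26 ≈ 0.23729273.
eps = sqrt(0.23729273) ≈ 0.487127 ≈ 0.48713.

0.48713


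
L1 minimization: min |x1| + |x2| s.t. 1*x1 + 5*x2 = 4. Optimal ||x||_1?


Axis intercepts:
  x1 = 4, x2 = 0: L1 = 4
  x1 = 0, x2 = 4/5: L1 = 4/5
x* = (0, 4/5)
||x*||_1 = 4/5.

4/5


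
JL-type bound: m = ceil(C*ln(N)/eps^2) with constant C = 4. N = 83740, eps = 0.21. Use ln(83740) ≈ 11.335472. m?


ln(83740) ≈ 11.335472.
eps^2 = 0.21^2 = 0.0441.
C*ln(N)/eps^2 ≈ 4*11.335472/0.0441 ≈ 1028.1607.
m = ceil(1028.1607) = 1029.

1029


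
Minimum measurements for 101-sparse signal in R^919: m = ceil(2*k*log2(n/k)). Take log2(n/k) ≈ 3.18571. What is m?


log2(n/k) = log2(919/101) ≈ 3.18571.
2*k*log2(n/k) ≈ 2*101*3.18571 = 643.51342.
m = ceil(643.51342) = 644.

644


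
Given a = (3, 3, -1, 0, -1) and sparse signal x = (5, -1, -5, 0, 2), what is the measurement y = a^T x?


Non-zero terms: ['3*5', '3*-1', '-1*-5', '-1*2']
Products: [15, -3, 5, -2]
y = sum = 15.

15


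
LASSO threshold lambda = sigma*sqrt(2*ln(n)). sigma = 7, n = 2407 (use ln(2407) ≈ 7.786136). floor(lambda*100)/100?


ln(2407) ≈ 7.786136.
2*ln(n) ≈ 15.572272.
sqrt(2*ln(n)) ≈ sqrt(15.572272) ≈ 3.946172.
lambda ≈ 7*3.946172 = 27.623204.
floor(lambda*100)/100 = 27.62.

27.62


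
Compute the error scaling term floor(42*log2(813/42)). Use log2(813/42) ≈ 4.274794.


log2(n/k) = log2(813/42) ≈ 4.274794.
k*log2(n/k) ≈ 42*4.274794 = 179.541348.
floor(179.541348) = 179.

179


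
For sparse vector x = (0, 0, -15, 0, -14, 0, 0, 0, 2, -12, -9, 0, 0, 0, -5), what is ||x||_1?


Non-zero entries: [(2, -15), (4, -14), (8, 2), (9, -12), (10, -9), (14, -5)]
Absolute values: [15, 14, 2, 12, 9, 5]
||x||_1 = sum = 57.

57


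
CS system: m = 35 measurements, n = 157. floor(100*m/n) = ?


100*m/n = 100*35/157 ≈ 22.293.
floor = 22.

22


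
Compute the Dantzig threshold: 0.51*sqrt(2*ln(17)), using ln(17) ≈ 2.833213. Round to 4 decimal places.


ln(17) ≈ 2.833213.
2*ln(n) ≈ 5.666426.
sqrt(2*ln(n)) ≈ sqrt(5.666426) ≈ 2.380426.
threshold ≈ 0.51*2.380426 = 1.21401726 ≈ 1.2140.

1.2140


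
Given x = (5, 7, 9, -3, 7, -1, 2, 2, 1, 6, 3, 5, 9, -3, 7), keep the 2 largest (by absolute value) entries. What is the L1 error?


Sorted |x_i| descending: [9, 9, 7, 7, 7, 6, 5, 5, 3, 3, 3, 2, 2, 1, 1]
Keep top 2: [9, 9]
Tail entries: [7, 7, 7, 6, 5, 5, 3, 3, 3, 2, 2, 1, 1]
L1 error = sum of tail = 52.

52


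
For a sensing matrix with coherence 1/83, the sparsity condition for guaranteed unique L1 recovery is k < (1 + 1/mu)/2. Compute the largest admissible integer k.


1/mu = 83.
1 + 1/mu = 84.
(1 + 1/mu)/2 = 42 is an integer and the inequality is strict, so k_max = 42 - 1 = 41.

41


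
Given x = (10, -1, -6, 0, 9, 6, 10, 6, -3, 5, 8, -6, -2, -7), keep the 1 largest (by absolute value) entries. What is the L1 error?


Sorted |x_i| descending: [10, 10, 9, 8, 7, 6, 6, 6, 6, 5, 3, 2, 1, 0]
Keep top 1: [10]
Tail entries: [10, 9, 8, 7, 6, 6, 6, 6, 5, 3, 2, 1, 0]
L1 error = sum of tail = 69.

69


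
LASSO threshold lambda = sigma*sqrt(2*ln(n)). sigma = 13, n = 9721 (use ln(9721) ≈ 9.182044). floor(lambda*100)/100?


ln(9721) ≈ 9.182044.
2*ln(n) ≈ 18.364088.
sqrt(2*ln(n)) ≈ sqrt(18.364088) ≈ 4.285334.
lambda ≈ 13*4.285334 = 55.709342.
floor(lambda*100)/100 = 55.70.

55.70


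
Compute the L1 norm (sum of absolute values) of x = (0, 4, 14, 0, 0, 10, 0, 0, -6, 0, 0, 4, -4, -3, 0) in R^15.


Non-zero entries: [(1, 4), (2, 14), (5, 10), (8, -6), (11, 4), (12, -4), (13, -3)]
Absolute values: [4, 14, 10, 6, 4, 4, 3]
||x||_1 = sum = 45.

45


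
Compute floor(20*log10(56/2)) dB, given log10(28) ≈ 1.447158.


||x||/||e|| = 56/2 = 28.
log10(28) ≈ 1.447158.
20*log10(||x||/||e||) ≈ 20*1.447158 = 28.94316.
floor(28.94316) = 28.

28


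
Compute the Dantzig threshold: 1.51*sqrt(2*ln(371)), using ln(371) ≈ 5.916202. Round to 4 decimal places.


ln(371) ≈ 5.916202.
2*ln(n) ≈ 11.832404.
sqrt(2*ln(n)) ≈ sqrt(11.832404) ≈ 3.439826.
threshold ≈ 1.51*3.439826 = 5.19413726 ≈ 5.1941.

5.1941


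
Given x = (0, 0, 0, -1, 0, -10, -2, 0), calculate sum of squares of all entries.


Non-zero entries: [(3, -1), (5, -10), (6, -2)]
Squares: [1, 100, 4]
||x||_2^2 = sum = 105.

105


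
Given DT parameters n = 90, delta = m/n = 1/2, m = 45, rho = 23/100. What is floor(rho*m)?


m = 1/2*90 = 45.
rho = 23/100.
rho*m = 23/100*45 = 10.35.
k = floor(10.35) = 10.

10


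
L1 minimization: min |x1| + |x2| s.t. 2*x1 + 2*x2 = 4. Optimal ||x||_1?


Axis intercepts:
  x1 = 2, x2 = 0: L1 = 2
  x1 = 0, x2 = 2: L1 = 2
x* = (2, 0)
||x*||_1 = 2.

2


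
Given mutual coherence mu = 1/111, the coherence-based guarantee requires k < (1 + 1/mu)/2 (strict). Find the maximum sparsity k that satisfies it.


1/mu = 111.
1 + 1/mu = 112.
(1 + 1/mu)/2 = 56 is an integer and the inequality is strict, so k_max = 56 - 1 = 55.

55
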